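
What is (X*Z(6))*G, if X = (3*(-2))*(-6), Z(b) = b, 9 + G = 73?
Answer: 13824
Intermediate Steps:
G = 64 (G = -9 + 73 = 64)
X = 36 (X = -6*(-6) = 36)
(X*Z(6))*G = (36*6)*64 = 216*64 = 13824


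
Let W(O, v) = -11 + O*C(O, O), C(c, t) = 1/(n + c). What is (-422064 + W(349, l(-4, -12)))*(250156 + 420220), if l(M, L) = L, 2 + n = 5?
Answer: -12449724563647/44 ≈ -2.8295e+11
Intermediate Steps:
n = 3 (n = -2 + 5 = 3)
C(c, t) = 1/(3 + c)
W(O, v) = -11 + O/(3 + O)
(-422064 + W(349, l(-4, -12)))*(250156 + 420220) = (-422064 + (-33 - 10*349)/(3 + 349))*(250156 + 420220) = (-422064 + (-33 - 3490)/352)*670376 = (-422064 + (1/352)*(-3523))*670376 = (-422064 - 3523/352)*670376 = -148570051/352*670376 = -12449724563647/44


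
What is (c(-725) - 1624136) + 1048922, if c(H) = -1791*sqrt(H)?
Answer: -575214 - 8955*I*sqrt(29) ≈ -5.7521e+5 - 48224.0*I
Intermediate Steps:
(c(-725) - 1624136) + 1048922 = (-8955*I*sqrt(29) - 1624136) + 1048922 = (-1624136 - 8955*I*sqrt(29)) + 1048922 = -575214 - 8955*I*sqrt(29)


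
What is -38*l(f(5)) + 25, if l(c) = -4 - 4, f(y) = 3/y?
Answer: 329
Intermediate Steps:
l(c) = -8
-38*l(f(5)) + 25 = -38*(-8) + 25 = 304 + 25 = 329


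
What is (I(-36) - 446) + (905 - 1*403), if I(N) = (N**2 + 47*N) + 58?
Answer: -282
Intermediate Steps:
I(N) = 58 + N**2 + 47*N
(I(-36) - 446) + (905 - 1*403) = ((58 + (-36)**2 + 47*(-36)) - 446) + (905 - 1*403) = ((58 + 1296 - 1692) - 446) + (905 - 403) = (-338 - 446) + 502 = -784 + 502 = -282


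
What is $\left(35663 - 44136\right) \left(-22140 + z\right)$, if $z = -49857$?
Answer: $610030581$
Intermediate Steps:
$\left(35663 - 44136\right) \left(-22140 + z\right) = \left(35663 - 44136\right) \left(-22140 - 49857\right) = \left(-8473\right) \left(-71997\right) = 610030581$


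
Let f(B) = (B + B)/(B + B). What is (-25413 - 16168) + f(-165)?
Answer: -41580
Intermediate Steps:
f(B) = 1 (f(B) = (2*B)/((2*B)) = (2*B)*(1/(2*B)) = 1)
(-25413 - 16168) + f(-165) = (-25413 - 16168) + 1 = -41581 + 1 = -41580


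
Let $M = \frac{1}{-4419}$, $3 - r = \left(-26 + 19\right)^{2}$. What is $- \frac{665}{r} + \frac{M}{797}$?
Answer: $\frac{2342092049}{162009378} \approx 14.457$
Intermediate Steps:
$r = -46$ ($r = 3 - \left(-26 + 19\right)^{2} = 3 - \left(-7\right)^{2} = 3 - 49 = -46$)
$M = - \frac{1}{4419} \approx -0.0002263$
$- \frac{665}{r} + \frac{M}{797} = - \frac{665}{-46} - \frac{1}{4419 \cdot 797} = \left(-665\right) \left(- \frac{1}{46}\right) - \frac{1}{3521943} = \frac{665}{46} - \frac{1}{3521943} = \frac{2342092049}{162009378}$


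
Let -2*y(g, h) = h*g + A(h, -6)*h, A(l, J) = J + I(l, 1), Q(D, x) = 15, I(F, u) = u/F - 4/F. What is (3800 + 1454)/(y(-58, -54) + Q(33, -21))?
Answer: -10508/3423 ≈ -3.0698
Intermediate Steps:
I(F, u) = -4/F + u/F
A(l, J) = J - 3/l (A(l, J) = J + (-4 + 1)/l = J - 3/l)
y(g, h) = -g*h/2 - h*(-6 - 3/h)/2 (y(g, h) = -(h*g + (-6 - 3/h)*h)/2 = -(g*h + h*(-6 - 3/h))/2 = -g*h/2 - h*(-6 - 3/h)/2)
(3800 + 1454)/(y(-58, -54) + Q(33, -21)) = (3800 + 1454)/((3/2 - 1/2*(-54)*(-6 - 58)) + 15) = 5254/((3/2 - 1/2*(-54)*(-64)) + 15) = 5254/((3/2 - 1728) + 15) = 5254/(-3453/2 + 15) = 5254/(-3423/2) = 5254*(-2/3423) = -10508/3423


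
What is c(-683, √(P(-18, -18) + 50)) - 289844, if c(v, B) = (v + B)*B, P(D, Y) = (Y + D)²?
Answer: -288498 - 683*√1346 ≈ -3.1356e+5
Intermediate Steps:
P(D, Y) = (D + Y)²
c(v, B) = B*(B + v) (c(v, B) = (B + v)*B = B*(B + v))
c(-683, √(P(-18, -18) + 50)) - 289844 = √((-18 - 18)² + 50)*(√((-18 - 18)² + 50) - 683) - 289844 = √((-36)² + 50)*(√((-36)² + 50) - 683) - 289844 = √(1296 + 50)*(√(1296 + 50) - 683) - 289844 = √1346*(√1346 - 683) - 289844 = √1346*(-683 + √1346) - 289844 = -289844 + √1346*(-683 + √1346)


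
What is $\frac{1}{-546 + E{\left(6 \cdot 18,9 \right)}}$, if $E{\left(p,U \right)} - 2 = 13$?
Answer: $- \frac{1}{531} \approx -0.0018832$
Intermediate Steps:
$E{\left(p,U \right)} = 15$ ($E{\left(p,U \right)} = 2 + 13 = 15$)
$\frac{1}{-546 + E{\left(6 \cdot 18,9 \right)}} = \frac{1}{-546 + 15} = \frac{1}{-531} = - \frac{1}{531}$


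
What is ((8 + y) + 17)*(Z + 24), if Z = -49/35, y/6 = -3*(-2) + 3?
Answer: 8927/5 ≈ 1785.4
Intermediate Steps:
y = 54 (y = 6*(-3*(-2) + 3) = 6*(6 + 3) = 6*9 = 54)
Z = -7/5 (Z = -49*1/35 = -7/5 ≈ -1.4000)
((8 + y) + 17)*(Z + 24) = ((8 + 54) + 17)*(-7/5 + 24) = (62 + 17)*(113/5) = 79*(113/5) = 8927/5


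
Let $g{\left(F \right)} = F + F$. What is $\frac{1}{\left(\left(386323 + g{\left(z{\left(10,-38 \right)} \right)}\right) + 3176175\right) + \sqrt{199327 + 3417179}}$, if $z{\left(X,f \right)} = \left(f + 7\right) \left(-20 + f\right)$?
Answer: $\frac{594349}{2119503800055} - \frac{\sqrt{401834}}{4239007600110} \approx 2.8027 \cdot 10^{-7}$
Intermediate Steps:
$z{\left(X,f \right)} = \left(-20 + f\right) \left(7 + f\right)$ ($z{\left(X,f \right)} = \left(7 + f\right) \left(-20 + f\right) = \left(-20 + f\right) \left(7 + f\right)$)
$g{\left(F \right)} = 2 F$
$\frac{1}{\left(\left(386323 + g{\left(z{\left(10,-38 \right)} \right)}\right) + 3176175\right) + \sqrt{199327 + 3417179}} = \frac{1}{\left(\left(386323 + 2 \left(-140 + \left(-38\right)^{2} - -494\right)\right) + 3176175\right) + \sqrt{199327 + 3417179}} = \frac{1}{\left(\left(386323 + 2 \left(-140 + 1444 + 494\right)\right) + 3176175\right) + \sqrt{3616506}} = \frac{1}{\left(\left(386323 + 2 \cdot 1798\right) + 3176175\right) + 3 \sqrt{401834}} = \frac{1}{\left(\left(386323 + 3596\right) + 3176175\right) + 3 \sqrt{401834}} = \frac{1}{\left(389919 + 3176175\right) + 3 \sqrt{401834}} = \frac{1}{3566094 + 3 \sqrt{401834}}$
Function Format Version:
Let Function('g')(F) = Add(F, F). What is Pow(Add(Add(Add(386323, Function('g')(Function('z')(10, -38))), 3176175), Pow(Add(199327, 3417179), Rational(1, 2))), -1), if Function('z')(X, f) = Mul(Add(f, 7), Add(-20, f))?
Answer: Add(Rational(594349, 2119503800055), Mul(Rational(-1, 4239007600110), Pow(401834, Rational(1, 2)))) ≈ 2.8027e-7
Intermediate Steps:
Function('z')(X, f) = Mul(Add(-20, f), Add(7, f)) (Function('z')(X, f) = Mul(Add(7, f), Add(-20, f)) = Mul(Add(-20, f), Add(7, f)))
Function('g')(F) = Mul(2, F)
Pow(Add(Add(Add(386323, Function('g')(Function('z')(10, -38))), 3176175), Pow(Add(199327, 3417179), Rational(1, 2))), -1) = Pow(Add(Add(Add(386323, Mul(2, Add(-140, Pow(-38, 2), Mul(-13, -38)))), 3176175), Pow(Add(199327, 3417179), Rational(1, 2))), -1) = Pow(Add(Add(Add(386323, Mul(2, Add(-140, 1444, 494))), 3176175), Pow(3616506, Rational(1, 2))), -1) = Pow(Add(Add(Add(386323, Mul(2, 1798)), 3176175), Mul(3, Pow(401834, Rational(1, 2)))), -1) = Pow(Add(Add(Add(386323, 3596), 3176175), Mul(3, Pow(401834, Rational(1, 2)))), -1) = Pow(Add(Add(389919, 3176175), Mul(3, Pow(401834, Rational(1, 2)))), -1) = Pow(Add(3566094, Mul(3, Pow(401834, Rational(1, 2)))), -1)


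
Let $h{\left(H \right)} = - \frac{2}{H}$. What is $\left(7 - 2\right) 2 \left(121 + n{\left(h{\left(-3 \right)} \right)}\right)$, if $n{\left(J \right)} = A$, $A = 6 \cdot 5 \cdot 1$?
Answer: $1510$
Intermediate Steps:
$A = 30$ ($A = 30 \cdot 1 = 30$)
$n{\left(J \right)} = 30$
$\left(7 - 2\right) 2 \left(121 + n{\left(h{\left(-3 \right)} \right)}\right) = \left(7 - 2\right) 2 \left(121 + 30\right) = 5 \cdot 2 \cdot 151 = 10 \cdot 151 = 1510$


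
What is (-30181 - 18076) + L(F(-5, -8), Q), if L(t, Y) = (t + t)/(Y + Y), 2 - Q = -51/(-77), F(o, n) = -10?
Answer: -4971241/103 ≈ -48265.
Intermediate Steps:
Q = 103/77 (Q = 2 - (-51)/(-77) = 2 - (-51)*(-1)/77 = 2 - 1*51/77 = 2 - 51/77 = 103/77 ≈ 1.3377)
L(t, Y) = t/Y (L(t, Y) = (2*t)/((2*Y)) = (2*t)*(1/(2*Y)) = t/Y)
(-30181 - 18076) + L(F(-5, -8), Q) = (-30181 - 18076) - 10/103/77 = -48257 - 10*77/103 = -48257 - 770/103 = -4971241/103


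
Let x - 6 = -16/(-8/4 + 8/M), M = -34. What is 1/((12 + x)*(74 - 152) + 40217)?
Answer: 19/726839 ≈ 2.6141e-5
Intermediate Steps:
x = 250/19 (x = 6 - 16/(-8/4 + 8/(-34)) = 6 - 16/(-8*1/4 + 8*(-1/34)) = 6 - 16/(-2 - 4/17) = 6 - 16/(-38/17) = 6 - 16*(-17/38) = 6 + 136/19 = 250/19 ≈ 13.158)
1/((12 + x)*(74 - 152) + 40217) = 1/((12 + 250/19)*(74 - 152) + 40217) = 1/((478/19)*(-78) + 40217) = 1/(-37284/19 + 40217) = 1/(726839/19) = 19/726839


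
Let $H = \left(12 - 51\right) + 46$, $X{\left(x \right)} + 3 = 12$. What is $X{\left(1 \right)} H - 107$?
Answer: $-44$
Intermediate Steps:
$X{\left(x \right)} = 9$ ($X{\left(x \right)} = -3 + 12 = 9$)
$H = 7$ ($H = -39 + 46 = 7$)
$X{\left(1 \right)} H - 107 = 9 \cdot 7 - 107 = 63 - 107 = -44$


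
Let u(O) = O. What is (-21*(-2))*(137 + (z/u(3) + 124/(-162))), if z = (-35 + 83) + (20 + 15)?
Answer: 185864/27 ≈ 6883.9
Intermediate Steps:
z = 83 (z = 48 + 35 = 83)
(-21*(-2))*(137 + (z/u(3) + 124/(-162))) = (-21*(-2))*(137 + (83/3 + 124/(-162))) = 42*(137 + (83*(⅓) + 124*(-1/162))) = 42*(137 + (83/3 - 62/81)) = 42*(137 + 2179/81) = 42*(13276/81) = 185864/27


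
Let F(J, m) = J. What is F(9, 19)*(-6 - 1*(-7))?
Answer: 9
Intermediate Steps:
F(9, 19)*(-6 - 1*(-7)) = 9*(-6 - 1*(-7)) = 9*(-6 + 7) = 9*1 = 9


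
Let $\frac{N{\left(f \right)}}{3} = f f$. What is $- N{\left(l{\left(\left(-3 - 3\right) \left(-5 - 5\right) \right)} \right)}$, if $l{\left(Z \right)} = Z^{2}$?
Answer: $-38880000$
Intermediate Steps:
$N{\left(f \right)} = 3 f^{2}$ ($N{\left(f \right)} = 3 f f = 3 f^{2}$)
$- N{\left(l{\left(\left(-3 - 3\right) \left(-5 - 5\right) \right)} \right)} = - 3 \left(\left(\left(-3 - 3\right) \left(-5 - 5\right)\right)^{2}\right)^{2} = - 3 \left(\left(\left(-6\right) \left(-10\right)\right)^{2}\right)^{2} = - 3 \left(60^{2}\right)^{2} = - 3 \cdot 3600^{2} = - 3 \cdot 12960000 = \left(-1\right) 38880000 = -38880000$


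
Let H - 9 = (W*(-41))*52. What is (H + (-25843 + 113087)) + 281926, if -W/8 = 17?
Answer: 659131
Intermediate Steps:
W = -136 (W = -8*17 = -136)
H = 289961 (H = 9 - 136*(-41)*52 = 9 + 5576*52 = 9 + 289952 = 289961)
(H + (-25843 + 113087)) + 281926 = (289961 + (-25843 + 113087)) + 281926 = (289961 + 87244) + 281926 = 377205 + 281926 = 659131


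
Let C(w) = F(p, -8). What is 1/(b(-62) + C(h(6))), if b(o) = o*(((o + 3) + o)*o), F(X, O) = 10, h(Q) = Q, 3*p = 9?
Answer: -1/465114 ≈ -2.1500e-6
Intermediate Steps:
p = 3 (p = (⅓)*9 = 3)
C(w) = 10
b(o) = o²*(3 + 2*o) (b(o) = o*(((3 + o) + o)*o) = o*((3 + 2*o)*o) = o*(o*(3 + 2*o)) = o²*(3 + 2*o))
1/(b(-62) + C(h(6))) = 1/((-62)²*(3 + 2*(-62)) + 10) = 1/(3844*(3 - 124) + 10) = 1/(3844*(-121) + 10) = 1/(-465124 + 10) = 1/(-465114) = -1/465114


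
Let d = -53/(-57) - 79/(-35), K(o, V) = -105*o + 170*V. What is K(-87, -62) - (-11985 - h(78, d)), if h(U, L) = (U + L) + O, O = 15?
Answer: 21298993/1995 ≈ 10676.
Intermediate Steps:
d = 6358/1995 (d = -53*(-1/57) - 79*(-1/35) = 53/57 + 79/35 = 6358/1995 ≈ 3.1870)
h(U, L) = 15 + L + U (h(U, L) = (U + L) + 15 = (L + U) + 15 = 15 + L + U)
K(-87, -62) - (-11985 - h(78, d)) = (-105*(-87) + 170*(-62)) - (-11985 - (15 + 6358/1995 + 78)) = (9135 - 10540) - (-11985 - 1*191893/1995) = -1405 - (-11985 - 191893/1995) = -1405 - 1*(-24101968/1995) = -1405 + 24101968/1995 = 21298993/1995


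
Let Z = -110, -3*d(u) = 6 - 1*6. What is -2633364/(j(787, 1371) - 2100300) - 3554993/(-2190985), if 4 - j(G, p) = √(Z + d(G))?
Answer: 22169007159696877/7707310904910965 - 438894*I*√110/735207214621 ≈ 2.8764 - 6.261e-6*I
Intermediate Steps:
d(u) = 0 (d(u) = -(6 - 1*6)/3 = -(6 - 6)/3 = -⅓*0 = 0)
j(G, p) = 4 - I*√110 (j(G, p) = 4 - √(-110 + 0) = 4 - √(-110) = 4 - I*√110)
-2633364/(j(787, 1371) - 2100300) - 3554993/(-2190985) = -2633364/((4 - I*√110) - 2100300) - 3554993/(-2190985) = -2633364/(-2100296 - I*√110) - 3554993*(-1/2190985) = -2633364/(-2100296 - I*√110) + 3554993/2190985 = 3554993/2190985 - 2633364/(-2100296 - I*√110)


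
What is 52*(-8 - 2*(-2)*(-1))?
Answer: -624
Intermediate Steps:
52*(-8 - 2*(-2)*(-1)) = 52*(-8 + 4*(-1)) = 52*(-8 - 4) = 52*(-12) = -624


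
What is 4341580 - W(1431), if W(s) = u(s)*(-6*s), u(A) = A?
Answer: 16628146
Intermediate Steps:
W(s) = -6*s² (W(s) = s*(-6*s) = -6*s²)
4341580 - W(1431) = 4341580 - (-6)*1431² = 4341580 - (-6)*2047761 = 4341580 - 1*(-12286566) = 4341580 + 12286566 = 16628146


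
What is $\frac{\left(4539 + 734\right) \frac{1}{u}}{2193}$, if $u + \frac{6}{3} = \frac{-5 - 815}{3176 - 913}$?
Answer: $- \frac{11932799}{11723778} \approx -1.0178$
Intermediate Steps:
$u = - \frac{5346}{2263}$ ($u = -2 + \frac{-5 - 815}{3176 - 913} = -2 - \frac{820}{2263} = - \frac{5346}{2263} \approx -2.3624$)
$\frac{\left(4539 + 734\right) \frac{1}{u}}{2193} = \frac{\left(4539 + 734\right) \frac{1}{- \frac{5346}{2263}}}{2193} = 5273 \left(- \frac{2263}{5346}\right) \frac{1}{2193} = \left(- \frac{11932799}{5346}\right) \frac{1}{2193} = - \frac{11932799}{11723778}$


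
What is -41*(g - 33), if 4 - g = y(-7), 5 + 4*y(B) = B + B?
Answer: 3977/4 ≈ 994.25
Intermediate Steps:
y(B) = -5/4 + B/2 (y(B) = -5/4 + (B + B)/4 = -5/4 + (2*B)/4 = -5/4 + B/2)
g = 35/4 (g = 4 - (-5/4 + (1/2)*(-7)) = 4 - (-5/4 - 7/2) = 4 - 1*(-19/4) = 4 + 19/4 = 35/4 ≈ 8.7500)
-41*(g - 33) = -41*(35/4 - 33) = -41*(-97/4) = 3977/4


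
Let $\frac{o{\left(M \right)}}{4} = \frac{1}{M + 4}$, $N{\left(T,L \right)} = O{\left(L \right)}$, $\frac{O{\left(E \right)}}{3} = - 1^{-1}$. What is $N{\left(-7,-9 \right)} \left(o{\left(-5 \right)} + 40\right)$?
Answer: $-108$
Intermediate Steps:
$O{\left(E \right)} = -3$ ($O{\left(E \right)} = 3 \left(- 1^{-1}\right) = 3 \left(\left(-1\right) 1\right) = 3 \left(-1\right) = -3$)
$N{\left(T,L \right)} = -3$
$o{\left(M \right)} = \frac{4}{4 + M}$ ($o{\left(M \right)} = \frac{4}{M + 4} = \frac{4}{4 + M}$)
$N{\left(-7,-9 \right)} \left(o{\left(-5 \right)} + 40\right) = - 3 \left(\frac{4}{4 - 5} + 40\right) = - 3 \left(\frac{4}{-1} + 40\right) = - 3 \left(4 \left(-1\right) + 40\right) = - 3 \left(-4 + 40\right) = \left(-3\right) 36 = -108$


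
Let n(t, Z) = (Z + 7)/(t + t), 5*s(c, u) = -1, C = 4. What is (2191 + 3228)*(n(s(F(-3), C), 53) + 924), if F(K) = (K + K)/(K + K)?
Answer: 4194306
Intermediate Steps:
F(K) = 1 (F(K) = (2*K)/((2*K)) = (2*K)*(1/(2*K)) = 1)
s(c, u) = -⅕ (s(c, u) = (⅕)*(-1) = -⅕)
n(t, Z) = (7 + Z)/(2*t) (n(t, Z) = (7 + Z)/((2*t)) = (7 + Z)*(1/(2*t)) = (7 + Z)/(2*t))
(2191 + 3228)*(n(s(F(-3), C), 53) + 924) = (2191 + 3228)*((7 + 53)/(2*(-⅕)) + 924) = 5419*((½)*(-5)*60 + 924) = 5419*(-150 + 924) = 5419*774 = 4194306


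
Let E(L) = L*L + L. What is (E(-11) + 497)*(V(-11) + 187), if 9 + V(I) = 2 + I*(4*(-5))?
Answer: 242800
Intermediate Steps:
E(L) = L + L² (E(L) = L² + L = L + L²)
V(I) = -7 - 20*I (V(I) = -9 + (2 + I*(4*(-5))) = -9 + (2 + I*(-20)) = -9 + (2 - 20*I) = -7 - 20*I)
(E(-11) + 497)*(V(-11) + 187) = (-11*(1 - 11) + 497)*((-7 - 20*(-11)) + 187) = (-11*(-10) + 497)*((-7 + 220) + 187) = (110 + 497)*(213 + 187) = 607*400 = 242800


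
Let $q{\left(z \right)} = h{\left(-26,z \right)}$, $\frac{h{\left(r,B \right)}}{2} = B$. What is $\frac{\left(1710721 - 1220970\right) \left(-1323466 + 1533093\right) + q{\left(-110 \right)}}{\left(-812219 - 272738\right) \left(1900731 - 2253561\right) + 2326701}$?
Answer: $\frac{102665032657}{382807705011} \approx 0.26819$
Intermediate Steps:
$h{\left(r,B \right)} = 2 B$
$q{\left(z \right)} = 2 z$
$\frac{\left(1710721 - 1220970\right) \left(-1323466 + 1533093\right) + q{\left(-110 \right)}}{\left(-812219 - 272738\right) \left(1900731 - 2253561\right) + 2326701} = \frac{\left(1710721 - 1220970\right) \left(-1323466 + 1533093\right) + 2 \left(-110\right)}{\left(-812219 - 272738\right) \left(1900731 - 2253561\right) + 2326701} = \frac{489751 \cdot 209627 - 220}{\left(-1084957\right) \left(-352830\right) + 2326701} = \frac{102665032877 - 220}{382805378310 + 2326701} = \frac{102665032657}{382807705011}$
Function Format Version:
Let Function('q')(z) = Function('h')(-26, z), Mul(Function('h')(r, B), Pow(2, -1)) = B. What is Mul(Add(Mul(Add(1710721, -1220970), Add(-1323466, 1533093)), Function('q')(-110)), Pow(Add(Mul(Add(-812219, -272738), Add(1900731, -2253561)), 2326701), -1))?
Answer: Rational(102665032657, 382807705011) ≈ 0.26819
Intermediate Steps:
Function('h')(r, B) = Mul(2, B)
Function('q')(z) = Mul(2, z)
Mul(Add(Mul(Add(1710721, -1220970), Add(-1323466, 1533093)), Function('q')(-110)), Pow(Add(Mul(Add(-812219, -272738), Add(1900731, -2253561)), 2326701), -1)) = Mul(Add(Mul(Add(1710721, -1220970), Add(-1323466, 1533093)), Mul(2, -110)), Pow(Add(Mul(Add(-812219, -272738), Add(1900731, -2253561)), 2326701), -1)) = Mul(Add(Mul(489751, 209627), -220), Pow(Add(Mul(-1084957, -352830), 2326701), -1)) = Mul(Add(102665032877, -220), Pow(Add(382805378310, 2326701), -1)) = Mul(102665032657, Pow(382807705011, -1)) = Mul(102665032657, Rational(1, 382807705011)) = Rational(102665032657, 382807705011)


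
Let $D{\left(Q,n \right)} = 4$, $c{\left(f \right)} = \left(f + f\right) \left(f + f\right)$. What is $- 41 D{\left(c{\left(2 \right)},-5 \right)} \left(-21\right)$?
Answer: $3444$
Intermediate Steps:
$c{\left(f \right)} = 4 f^{2}$ ($c{\left(f \right)} = 2 f 2 f = 4 f^{2}$)
$- 41 D{\left(c{\left(2 \right)},-5 \right)} \left(-21\right) = \left(-41\right) 4 \left(-21\right) = \left(-164\right) \left(-21\right) = 3444$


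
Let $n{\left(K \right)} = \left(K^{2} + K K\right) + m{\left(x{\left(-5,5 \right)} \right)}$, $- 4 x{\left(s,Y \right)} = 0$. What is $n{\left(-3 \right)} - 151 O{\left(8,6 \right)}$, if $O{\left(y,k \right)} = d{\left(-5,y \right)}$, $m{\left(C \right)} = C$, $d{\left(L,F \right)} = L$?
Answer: $773$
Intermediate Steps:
$x{\left(s,Y \right)} = 0$ ($x{\left(s,Y \right)} = \left(- \frac{1}{4}\right) 0 = 0$)
$O{\left(y,k \right)} = -5$
$n{\left(K \right)} = 2 K^{2}$ ($n{\left(K \right)} = \left(K^{2} + K K\right) + 0 = \left(K^{2} + K^{2}\right) + 0 = 2 K^{2} + 0 = 2 K^{2}$)
$n{\left(-3 \right)} - 151 O{\left(8,6 \right)} = 2 \left(-3\right)^{2} - -755 = 2 \cdot 9 + 755 = 18 + 755 = 773$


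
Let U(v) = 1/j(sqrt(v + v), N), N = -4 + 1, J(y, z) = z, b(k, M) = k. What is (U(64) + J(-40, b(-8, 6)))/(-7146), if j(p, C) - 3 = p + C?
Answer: 4/3573 - sqrt(2)/114336 ≈ 0.0011071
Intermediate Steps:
N = -3
j(p, C) = 3 + C + p (j(p, C) = 3 + (p + C) = 3 + (C + p) = 3 + C + p)
U(v) = sqrt(2)/(2*sqrt(v)) (U(v) = 1/(3 - 3 + sqrt(v + v)) = 1/(3 - 3 + sqrt(2*v)) = 1/(3 - 3 + sqrt(2)*sqrt(v)) = 1/(sqrt(2)*sqrt(v)) = sqrt(2)/(2*sqrt(v)))
(U(64) + J(-40, b(-8, 6)))/(-7146) = (sqrt(2)/(2*sqrt(64)) - 8)/(-7146) = ((1/2)*sqrt(2)*(1/8) - 8)*(-1/7146) = (sqrt(2)/16 - 8)*(-1/7146) = (-8 + sqrt(2)/16)*(-1/7146) = 4/3573 - sqrt(2)/114336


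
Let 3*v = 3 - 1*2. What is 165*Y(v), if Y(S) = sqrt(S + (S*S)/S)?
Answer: 55*sqrt(6) ≈ 134.72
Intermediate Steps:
v = 1/3 (v = (3 - 1*2)/3 = (3 - 2)/3 = (1/3)*1 = 1/3 ≈ 0.33333)
Y(S) = sqrt(2)*sqrt(S) (Y(S) = sqrt(S + S**2/S) = sqrt(S + S) = sqrt(2*S) = sqrt(2)*sqrt(S))
165*Y(v) = 165*(sqrt(2)*sqrt(1/3)) = 165*(sqrt(2)*(sqrt(3)/3)) = 165*(sqrt(6)/3) = 55*sqrt(6)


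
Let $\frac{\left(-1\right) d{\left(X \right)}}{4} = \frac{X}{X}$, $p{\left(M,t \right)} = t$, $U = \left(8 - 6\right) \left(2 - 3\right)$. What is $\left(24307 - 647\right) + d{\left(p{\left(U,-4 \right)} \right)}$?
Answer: $23656$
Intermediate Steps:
$U = -2$ ($U = 2 \left(-1\right) = -2$)
$d{\left(X \right)} = -4$ ($d{\left(X \right)} = - 4 \frac{X}{X} = \left(-4\right) 1 = -4$)
$\left(24307 - 647\right) + d{\left(p{\left(U,-4 \right)} \right)} = \left(24307 - 647\right) - 4 = 23660 - 4 = 23656$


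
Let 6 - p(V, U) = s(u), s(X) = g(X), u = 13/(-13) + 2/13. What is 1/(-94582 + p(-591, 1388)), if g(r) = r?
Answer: -13/1229477 ≈ -1.0574e-5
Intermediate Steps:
u = -11/13 (u = 13*(-1/13) + 2*(1/13) = -1 + 2/13 = -11/13 ≈ -0.84615)
s(X) = X
p(V, U) = 89/13 (p(V, U) = 6 - 1*(-11/13) = 6 + 11/13 = 89/13)
1/(-94582 + p(-591, 1388)) = 1/(-94582 + 89/13) = 1/(-1229477/13) = -13/1229477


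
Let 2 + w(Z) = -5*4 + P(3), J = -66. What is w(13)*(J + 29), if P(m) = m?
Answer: 703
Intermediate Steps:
w(Z) = -19 (w(Z) = -2 + (-5*4 + 3) = -2 + (-20 + 3) = -2 - 17 = -19)
w(13)*(J + 29) = -19*(-66 + 29) = -19*(-37) = 703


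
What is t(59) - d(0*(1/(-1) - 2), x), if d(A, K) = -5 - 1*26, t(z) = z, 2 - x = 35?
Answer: 90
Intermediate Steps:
x = -33 (x = 2 - 1*35 = 2 - 35 = -33)
d(A, K) = -31 (d(A, K) = -5 - 26 = -31)
t(59) - d(0*(1/(-1) - 2), x) = 59 - 1*(-31) = 59 + 31 = 90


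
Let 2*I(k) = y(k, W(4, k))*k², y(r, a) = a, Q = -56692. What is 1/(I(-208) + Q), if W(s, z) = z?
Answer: -1/4556148 ≈ -2.1948e-7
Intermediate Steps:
I(k) = k³/2 (I(k) = (k*k²)/2 = k³/2)
1/(I(-208) + Q) = 1/((½)*(-208)³ - 56692) = 1/((½)*(-8998912) - 56692) = 1/(-4499456 - 56692) = 1/(-4556148) = -1/4556148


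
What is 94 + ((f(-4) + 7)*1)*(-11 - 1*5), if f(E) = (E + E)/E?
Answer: -50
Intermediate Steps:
f(E) = 2 (f(E) = (2*E)/E = 2)
94 + ((f(-4) + 7)*1)*(-11 - 1*5) = 94 + ((2 + 7)*1)*(-11 - 1*5) = 94 + (9*1)*(-11 - 5) = 94 + 9*(-16) = 94 - 144 = -50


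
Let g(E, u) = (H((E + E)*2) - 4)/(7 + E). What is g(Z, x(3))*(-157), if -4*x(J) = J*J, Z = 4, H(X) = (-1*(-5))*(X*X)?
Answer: -18212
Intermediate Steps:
H(X) = 5*X**2
x(J) = -J**2/4 (x(J) = -J*J/4 = -J**2/4)
g(E, u) = (-4 + 80*E**2)/(7 + E) (g(E, u) = (5*((E + E)*2)**2 - 4)/(7 + E) = (5*((2*E)*2)**2 - 4)/(7 + E) = (5*(4*E)**2 - 4)/(7 + E) = (5*(16*E**2) - 4)/(7 + E) = (80*E**2 - 4)/(7 + E) = (-4 + 80*E**2)/(7 + E))
g(Z, x(3))*(-157) = (4*(-1 + 20*4**2)/(7 + 4))*(-157) = (4*(-1 + 20*16)/11)*(-157) = (4*(1/11)*(-1 + 320))*(-157) = (4*(1/11)*319)*(-157) = 116*(-157) = -18212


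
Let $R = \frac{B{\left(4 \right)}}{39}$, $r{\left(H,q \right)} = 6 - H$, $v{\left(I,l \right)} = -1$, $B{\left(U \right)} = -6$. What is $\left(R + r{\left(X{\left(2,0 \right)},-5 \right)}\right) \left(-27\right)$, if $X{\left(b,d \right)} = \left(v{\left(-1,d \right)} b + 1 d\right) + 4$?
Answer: $- \frac{1350}{13} \approx -103.85$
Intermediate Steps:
$X{\left(b,d \right)} = 4 + d - b$ ($X{\left(b,d \right)} = \left(- b + 1 d\right) + 4 = \left(- b + d\right) + 4 = \left(d - b\right) + 4 = 4 + d - b$)
$R = - \frac{2}{13}$ ($R = - \frac{6}{39} = \left(-6\right) \frac{1}{39} = - \frac{2}{13} \approx -0.15385$)
$\left(R + r{\left(X{\left(2,0 \right)},-5 \right)}\right) \left(-27\right) = \left(- \frac{2}{13} + \left(6 - \left(4 + 0 - 2\right)\right)\right) \left(-27\right) = \left(- \frac{2}{13} + \left(6 - 2\right)\right) \left(-27\right) = \left(- \frac{2}{13} + 4\right) \left(-27\right) = \frac{50}{13} \left(-27\right) = - \frac{1350}{13}$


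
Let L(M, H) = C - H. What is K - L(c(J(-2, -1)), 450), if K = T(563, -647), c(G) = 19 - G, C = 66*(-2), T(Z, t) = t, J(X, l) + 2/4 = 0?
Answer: -65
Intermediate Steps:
J(X, l) = -½ (J(X, l) = -½ + 0 = -½)
C = -132
K = -647
L(M, H) = -132 - H
K - L(c(J(-2, -1)), 450) = -647 - (-132 - 1*450) = -647 - (-132 - 450) = -647 - 1*(-582) = -647 + 582 = -65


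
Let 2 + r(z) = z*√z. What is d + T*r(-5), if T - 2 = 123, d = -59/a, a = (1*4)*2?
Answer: -2059/8 - 625*I*√5 ≈ -257.38 - 1397.5*I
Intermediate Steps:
a = 8 (a = 4*2 = 8)
r(z) = -2 + z^(3/2) (r(z) = -2 + z*√z = -2 + z^(3/2))
d = -59/8 ≈ -7.3750
T = 125 (T = 2 + 123 = 125)
d + T*r(-5) = -59/8 + 125*(-2 + (-5)^(3/2)) = -59/8 + 125*(-2 - 5*I*√5) = -59/8 + (-250 - 625*I*√5) = -2059/8 - 625*I*√5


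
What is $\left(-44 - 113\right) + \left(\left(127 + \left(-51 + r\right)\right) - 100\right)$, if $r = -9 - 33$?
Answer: $-223$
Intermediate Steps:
$r = -42$
$\left(-44 - 113\right) + \left(\left(127 + \left(-51 + r\right)\right) - 100\right) = \left(-44 - 113\right) + \left(\left(127 - 93\right) - 100\right) = -157 + \left(\left(127 - 93\right) - 100\right) = -157 + \left(34 - 100\right) = -157 - 66 = -223$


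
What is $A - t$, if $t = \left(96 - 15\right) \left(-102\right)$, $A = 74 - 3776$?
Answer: $4560$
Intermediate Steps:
$A = -3702$ ($A = 74 - 3776 = -3702$)
$t = -8262$ ($t = \left(96 - 15\right) \left(-102\right) = 81 \left(-102\right) = -8262$)
$A - t = -3702 - -8262 = -3702 + 8262 = 4560$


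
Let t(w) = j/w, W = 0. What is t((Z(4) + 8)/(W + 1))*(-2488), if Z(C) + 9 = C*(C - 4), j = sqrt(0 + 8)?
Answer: 4976*sqrt(2) ≈ 7037.1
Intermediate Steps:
j = 2*sqrt(2) (j = sqrt(8) = 2*sqrt(2) ≈ 2.8284)
Z(C) = -9 + C*(-4 + C) (Z(C) = -9 + C*(C - 4) = -9 + C*(-4 + C))
t(w) = 2*sqrt(2)/w (t(w) = (2*sqrt(2))/w = 2*sqrt(2)/w)
t((Z(4) + 8)/(W + 1))*(-2488) = (2*sqrt(2)/((((-9 + 4**2 - 4*4) + 8)/(0 + 1))))*(-2488) = (2*sqrt(2)/((((-9 + 16 - 16) + 8)/1)))*(-2488) = (2*sqrt(2)/(((-9 + 8)*1)))*(-2488) = (2*sqrt(2)/((-1*1)))*(-2488) = (2*sqrt(2)/(-1))*(-2488) = (2*sqrt(2)*(-1))*(-2488) = -2*sqrt(2)*(-2488) = 4976*sqrt(2)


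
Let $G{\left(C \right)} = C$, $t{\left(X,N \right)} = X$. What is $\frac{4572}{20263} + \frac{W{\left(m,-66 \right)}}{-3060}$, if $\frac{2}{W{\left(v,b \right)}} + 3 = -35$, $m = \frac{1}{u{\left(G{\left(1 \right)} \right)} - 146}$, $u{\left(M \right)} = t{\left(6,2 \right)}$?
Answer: $\frac{265836343}{1178090820} \approx 0.22565$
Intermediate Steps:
$u{\left(M \right)} = 6$
$m = - \frac{1}{140}$ ($m = \frac{1}{6 - 146} = \frac{1}{-140} = - \frac{1}{140} \approx -0.0071429$)
$W{\left(v,b \right)} = - \frac{1}{19}$ ($W{\left(v,b \right)} = \frac{2}{-3 - 35} = \frac{2}{-38} = 2 \left(- \frac{1}{38}\right) = - \frac{1}{19}$)
$\frac{4572}{20263} + \frac{W{\left(m,-66 \right)}}{-3060} = \frac{4572}{20263} - \frac{1}{19 \left(-3060\right)} = 4572 \cdot \frac{1}{20263} - - \frac{1}{58140} = \frac{4572}{20263} + \frac{1}{58140} = \frac{265836343}{1178090820}$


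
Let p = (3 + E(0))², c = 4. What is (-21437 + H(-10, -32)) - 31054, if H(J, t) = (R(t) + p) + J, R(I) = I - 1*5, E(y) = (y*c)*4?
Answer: -52529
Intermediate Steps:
E(y) = 16*y (E(y) = (y*4)*4 = (4*y)*4 = 16*y)
R(I) = -5 + I (R(I) = I - 5 = -5 + I)
p = 9 (p = (3 + 16*0)² = (3 + 0)² = 3² = 9)
H(J, t) = 4 + J + t (H(J, t) = ((-5 + t) + 9) + J = (4 + t) + J = 4 + J + t)
(-21437 + H(-10, -32)) - 31054 = (-21437 + (4 - 10 - 32)) - 31054 = (-21437 - 38) - 31054 = -21475 - 31054 = -52529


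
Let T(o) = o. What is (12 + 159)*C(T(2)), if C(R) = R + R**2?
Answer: 1026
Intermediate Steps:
(12 + 159)*C(T(2)) = (12 + 159)*(2*(1 + 2)) = 171*(2*3) = 171*6 = 1026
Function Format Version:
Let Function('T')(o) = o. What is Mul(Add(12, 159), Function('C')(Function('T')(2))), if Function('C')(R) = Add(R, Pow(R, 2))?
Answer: 1026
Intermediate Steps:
Mul(Add(12, 159), Function('C')(Function('T')(2))) = Mul(Add(12, 159), Mul(2, Add(1, 2))) = Mul(171, Mul(2, 3)) = Mul(171, 6) = 1026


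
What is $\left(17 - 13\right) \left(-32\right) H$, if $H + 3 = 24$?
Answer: $-2688$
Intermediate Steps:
$H = 21$ ($H = -3 + 24 = 21$)
$\left(17 - 13\right) \left(-32\right) H = \left(17 - 13\right) \left(-32\right) 21 = 4 \left(-32\right) 21 = \left(-128\right) 21 = -2688$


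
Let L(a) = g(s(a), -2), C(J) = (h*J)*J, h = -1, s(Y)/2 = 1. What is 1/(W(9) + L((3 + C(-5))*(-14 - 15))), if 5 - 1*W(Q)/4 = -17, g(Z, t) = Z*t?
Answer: 1/84 ≈ 0.011905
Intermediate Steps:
s(Y) = 2 (s(Y) = 2*1 = 2)
C(J) = -J² (C(J) = (-J)*J = -J²)
W(Q) = 88 (W(Q) = 20 - 4*(-17) = 20 + 68 = 88)
L(a) = -4 (L(a) = 2*(-2) = -4)
1/(W(9) + L((3 + C(-5))*(-14 - 15))) = 1/(88 - 4) = 1/84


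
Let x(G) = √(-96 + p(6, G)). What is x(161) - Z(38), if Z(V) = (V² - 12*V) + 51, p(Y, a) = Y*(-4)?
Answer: -1039 + 2*I*√30 ≈ -1039.0 + 10.954*I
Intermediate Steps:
p(Y, a) = -4*Y
Z(V) = 51 + V² - 12*V
x(G) = 2*I*√30 (x(G) = √(-96 - 4*6) = √(-96 - 24) = √(-120) = 2*I*√30)
x(161) - Z(38) = 2*I*√30 - (51 + 38² - 12*38) = 2*I*√30 - (51 + 1444 - 456) = 2*I*√30 - 1*1039 = 2*I*√30 - 1039 = -1039 + 2*I*√30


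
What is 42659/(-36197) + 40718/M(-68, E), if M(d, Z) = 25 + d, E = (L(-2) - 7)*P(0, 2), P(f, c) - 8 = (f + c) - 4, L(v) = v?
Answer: -1475703783/1556471 ≈ -948.11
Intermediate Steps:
P(f, c) = 4 + c + f (P(f, c) = 8 + ((f + c) - 4) = 8 + ((c + f) - 4) = 8 + (-4 + c + f) = 4 + c + f)
E = -54 (E = (-2 - 7)*(4 + 2 + 0) = -9*6 = -54)
42659/(-36197) + 40718/M(-68, E) = 42659/(-36197) + 40718/(25 - 68) = 42659*(-1/36197) + 40718/(-43) = -42659/36197 + 40718*(-1/43) = -42659/36197 - 40718/43 = -1475703783/1556471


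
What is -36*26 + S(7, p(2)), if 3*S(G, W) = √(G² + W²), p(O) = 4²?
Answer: -936 + √305/3 ≈ -930.18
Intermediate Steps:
p(O) = 16
S(G, W) = √(G² + W²)/3
-36*26 + S(7, p(2)) = -36*26 + √(7² + 16²)/3 = -936 + √(49 + 256)/3 = -936 + √305/3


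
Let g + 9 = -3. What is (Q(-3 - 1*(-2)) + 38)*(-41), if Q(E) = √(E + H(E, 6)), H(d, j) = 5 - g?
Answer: -1722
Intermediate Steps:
g = -12 (g = -9 - 3 = -12)
H(d, j) = 17 (H(d, j) = 5 - 1*(-12) = 5 + 12 = 17)
Q(E) = √(17 + E) (Q(E) = √(E + 17) = √(17 + E))
(Q(-3 - 1*(-2)) + 38)*(-41) = (√(17 + (-3 - 1*(-2))) + 38)*(-41) = (√(17 + (-3 + 2)) + 38)*(-41) = (√(17 - 1) + 38)*(-41) = (√16 + 38)*(-41) = (4 + 38)*(-41) = 42*(-41) = -1722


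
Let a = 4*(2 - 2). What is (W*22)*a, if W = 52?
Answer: 0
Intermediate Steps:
a = 0 (a = 4*0 = 0)
(W*22)*a = (52*22)*0 = 1144*0 = 0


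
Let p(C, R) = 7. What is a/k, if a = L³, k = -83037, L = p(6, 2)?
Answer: -343/83037 ≈ -0.0041307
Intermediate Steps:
L = 7
a = 343 (a = 7³ = 343)
a/k = 343/(-83037) = 343*(-1/83037) = -343/83037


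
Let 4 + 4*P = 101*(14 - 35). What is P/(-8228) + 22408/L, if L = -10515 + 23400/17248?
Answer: -90697923653/43884115440 ≈ -2.0668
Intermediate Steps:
L = -22667415/2156 (L = -10515 + 23400*(1/17248) = -10515 + 2925/2156 = -22667415/2156 ≈ -10514.)
P = -2125/4 (P = -1 + (101*(14 - 35))/4 = -1 + (101*(-21))/4 = -1 + (¼)*(-2121) = -1 - 2121/4 = -2125/4 ≈ -531.25)
P/(-8228) + 22408/L = -2125/4/(-8228) + 22408/(-22667415/2156) = -2125/4*(-1/8228) + 22408*(-2156/22667415) = 125/1936 - 48311648/22667415 = -90697923653/43884115440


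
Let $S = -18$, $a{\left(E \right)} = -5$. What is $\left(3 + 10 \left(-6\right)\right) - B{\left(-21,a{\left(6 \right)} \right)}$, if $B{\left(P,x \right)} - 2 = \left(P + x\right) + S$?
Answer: $-15$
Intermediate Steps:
$B{\left(P,x \right)} = -16 + P + x$ ($B{\left(P,x \right)} = 2 - \left(18 - P - x\right) = 2 + \left(-18 + P + x\right) = -16 + P + x$)
$\left(3 + 10 \left(-6\right)\right) - B{\left(-21,a{\left(6 \right)} \right)} = \left(3 + 10 \left(-6\right)\right) - \left(-16 - 21 - 5\right) = \left(3 - 60\right) - -42 = -57 + 42 = -15$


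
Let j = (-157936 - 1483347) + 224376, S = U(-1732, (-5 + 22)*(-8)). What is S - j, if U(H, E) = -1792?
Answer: 1415115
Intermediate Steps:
S = -1792
j = -1416907 (j = -1641283 + 224376 = -1416907)
S - j = -1792 - 1*(-1416907) = -1792 + 1416907 = 1415115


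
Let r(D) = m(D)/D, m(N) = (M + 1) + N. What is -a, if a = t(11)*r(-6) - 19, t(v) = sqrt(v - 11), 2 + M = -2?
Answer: 19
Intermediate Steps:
M = -4 (M = -2 - 2 = -4)
m(N) = -3 + N (m(N) = (-4 + 1) + N = -3 + N)
t(v) = sqrt(-11 + v)
r(D) = (-3 + D)/D
a = -19 (a = sqrt(-11 + 11)*((-3 - 6)/(-6)) - 19 = sqrt(0)*(-1/6*(-9)) - 19 = 0*(3/2) - 19 = 0 - 19 = -19)
-a = -1*(-19) = 19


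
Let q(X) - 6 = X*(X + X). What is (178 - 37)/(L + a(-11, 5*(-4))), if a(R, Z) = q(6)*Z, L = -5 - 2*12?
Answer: -141/1589 ≈ -0.088735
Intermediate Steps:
L = -29 (L = -5 - 24 = -29)
q(X) = 6 + 2*X**2 (q(X) = 6 + X*(X + X) = 6 + X*(2*X) = 6 + 2*X**2)
a(R, Z) = 78*Z (a(R, Z) = (6 + 2*6**2)*Z = (6 + 2*36)*Z = (6 + 72)*Z = 78*Z)
(178 - 37)/(L + a(-11, 5*(-4))) = (178 - 37)/(-29 + 78*(5*(-4))) = 141/(-29 + 78*(-20)) = 141/(-29 - 1560) = 141/(-1589) = 141*(-1/1589) = -141/1589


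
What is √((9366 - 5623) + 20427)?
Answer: √24170 ≈ 155.47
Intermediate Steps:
√((9366 - 5623) + 20427) = √(3743 + 20427) = √24170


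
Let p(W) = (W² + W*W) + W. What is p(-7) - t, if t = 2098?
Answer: -2007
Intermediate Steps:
p(W) = W + 2*W² (p(W) = (W² + W²) + W = 2*W² + W = W + 2*W²)
p(-7) - t = -7*(1 + 2*(-7)) - 1*2098 = -7*(1 - 14) - 2098 = -7*(-13) - 2098 = 91 - 2098 = -2007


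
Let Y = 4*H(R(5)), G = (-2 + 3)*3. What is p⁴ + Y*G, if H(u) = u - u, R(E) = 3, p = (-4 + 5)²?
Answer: 1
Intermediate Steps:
p = 1 (p = 1² = 1)
H(u) = 0
G = 3 (G = 1*3 = 3)
Y = 0 (Y = 4*0 = 0)
p⁴ + Y*G = 1⁴ + 0*3 = 1 + 0 = 1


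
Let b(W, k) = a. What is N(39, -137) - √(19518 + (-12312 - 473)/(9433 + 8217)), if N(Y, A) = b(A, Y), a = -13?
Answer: -13 - √243202819990/3530 ≈ -152.70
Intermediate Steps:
b(W, k) = -13
N(Y, A) = -13
N(39, -137) - √(19518 + (-12312 - 473)/(9433 + 8217)) = -13 - √(19518 + (-12312 - 473)/(9433 + 8217)) = -13 - √(19518 - 12785/17650) = -13 - √(19518 - 12785*1/17650) = -13 - √(19518 - 2557/3530) = -13 - √(68895983/3530) = -13 - √243202819990/3530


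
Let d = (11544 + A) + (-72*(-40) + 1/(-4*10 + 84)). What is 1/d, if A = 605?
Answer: 44/661277 ≈ 6.6538e-5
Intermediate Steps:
d = 661277/44 (d = (11544 + 605) + (-72*(-40) + 1/(-4*10 + 84)) = 12149 + (2880 + 1/(-40 + 84)) = 12149 + (2880 + 1/44) = 12149 + 126721/44 = 661277/44 ≈ 15029.)
1/d = 1/(661277/44) = 44/661277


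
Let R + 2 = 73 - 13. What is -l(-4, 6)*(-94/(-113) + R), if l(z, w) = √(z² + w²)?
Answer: -13296*√13/113 ≈ -424.24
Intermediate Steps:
R = 58 (R = -2 + (73 - 13) = -2 + 60 = 58)
l(z, w) = √(w² + z²)
-l(-4, 6)*(-94/(-113) + R) = -√(6² + (-4)²)*(-94/(-113) + 58) = -√(36 + 16)*(-94*(-1/113) + 58) = -√52*(94/113 + 58) = -2*√13*6648/113 = -13296*√13/113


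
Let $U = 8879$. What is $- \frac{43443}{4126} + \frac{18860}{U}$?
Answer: $- \frac{307914037}{36634754} \approx -8.405$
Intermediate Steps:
$- \frac{43443}{4126} + \frac{18860}{U} = - \frac{43443}{4126} + \frac{18860}{8879} = - \frac{307914037}{36634754}$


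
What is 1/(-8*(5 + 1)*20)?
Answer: -1/960 ≈ -0.0010417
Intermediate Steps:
1/(-8*(5 + 1)*20) = 1/(-8*6*20) = 1/(-48*20) = 1/(-960) = -1/960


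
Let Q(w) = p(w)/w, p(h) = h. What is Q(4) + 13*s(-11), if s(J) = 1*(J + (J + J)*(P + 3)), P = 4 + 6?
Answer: -3860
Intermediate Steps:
P = 10
Q(w) = 1 (Q(w) = w/w = 1)
s(J) = 27*J (s(J) = 1*(J + (J + J)*(10 + 3)) = 1*(J + (2*J)*13) = 1*(J + 26*J) = 1*(27*J) = 27*J)
Q(4) + 13*s(-11) = 1 + 13*(27*(-11)) = 1 + 13*(-297) = 1 - 3861 = -3860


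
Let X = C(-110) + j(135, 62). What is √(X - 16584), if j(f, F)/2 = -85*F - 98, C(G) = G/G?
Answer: I*√27319 ≈ 165.28*I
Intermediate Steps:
C(G) = 1
j(f, F) = -196 - 170*F (j(f, F) = 2*(-85*F - 98) = 2*(-98 - 85*F) = -196 - 170*F)
X = -10735 (X = 1 + (-196 - 170*62) = 1 + (-196 - 10540) = 1 - 10736 = -10735)
√(X - 16584) = √(-10735 - 16584) = √(-27319) = I*√27319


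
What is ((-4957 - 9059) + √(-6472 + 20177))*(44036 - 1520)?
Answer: -595904256 + 42516*√13705 ≈ -5.9093e+8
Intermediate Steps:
((-4957 - 9059) + √(-6472 + 20177))*(44036 - 1520) = (-14016 + √13705)*42516 = -595904256 + 42516*√13705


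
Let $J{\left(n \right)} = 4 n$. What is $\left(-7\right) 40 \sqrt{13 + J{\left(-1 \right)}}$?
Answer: $-840$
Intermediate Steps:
$\left(-7\right) 40 \sqrt{13 + J{\left(-1 \right)}} = \left(-7\right) 40 \sqrt{13 + 4 \left(-1\right)} = - 280 \sqrt{13 - 4} = - 280 \sqrt{9} = \left(-280\right) 3 = -840$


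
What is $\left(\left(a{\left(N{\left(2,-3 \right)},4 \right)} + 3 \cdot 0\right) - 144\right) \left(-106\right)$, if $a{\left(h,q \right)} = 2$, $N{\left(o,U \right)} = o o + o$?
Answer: $15052$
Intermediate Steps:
$N{\left(o,U \right)} = o + o^{2}$ ($N{\left(o,U \right)} = o^{2} + o = o + o^{2}$)
$\left(\left(a{\left(N{\left(2,-3 \right)},4 \right)} + 3 \cdot 0\right) - 144\right) \left(-106\right) = \left(\left(2 + 3 \cdot 0\right) - 144\right) \left(-106\right) = \left(\left(2 + 0\right) - 144\right) \left(-106\right) = \left(2 - 144\right) \left(-106\right) = \left(-142\right) \left(-106\right) = 15052$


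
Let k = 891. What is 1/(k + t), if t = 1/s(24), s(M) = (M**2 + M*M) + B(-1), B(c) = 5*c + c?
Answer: 1146/1021087 ≈ 0.0011223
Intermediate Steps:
B(c) = 6*c
s(M) = -6 + 2*M**2 (s(M) = (M**2 + M*M) + 6*(-1) = (M**2 + M**2) - 6 = 2*M**2 - 6 = -6 + 2*M**2)
t = 1/1146 (t = 1/(-6 + 2*24**2) = 1/(-6 + 2*576) = 1/(-6 + 1152) = 1/1146 ≈ 0.00087260)
1/(k + t) = 1/(891 + 1/1146) = 1/(1021087/1146) = 1146/1021087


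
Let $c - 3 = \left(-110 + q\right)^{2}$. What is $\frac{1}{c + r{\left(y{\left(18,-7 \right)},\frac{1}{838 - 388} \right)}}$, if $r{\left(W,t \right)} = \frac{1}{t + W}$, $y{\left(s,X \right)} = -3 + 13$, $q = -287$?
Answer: $\frac{4501}{709412062} \approx 6.3447 \cdot 10^{-6}$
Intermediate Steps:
$y{\left(s,X \right)} = 10$
$c = 157612$ ($c = 3 + \left(-110 - 287\right)^{2} = 3 + \left(-397\right)^{2} = 3 + 157609 = 157612$)
$r{\left(W,t \right)} = \frac{1}{W + t}$
$\frac{1}{c + r{\left(y{\left(18,-7 \right)},\frac{1}{838 - 388} \right)}} = \frac{1}{157612 + \frac{1}{10 + \frac{1}{838 - 388}}} = \frac{1}{157612 + \frac{1}{10 + \frac{1}{450}}} = \frac{1}{157612 + \frac{1}{\frac{4501}{450}}} = \frac{1}{157612 + \frac{450}{4501}} = \frac{1}{\frac{709412062}{4501}} = \frac{4501}{709412062}$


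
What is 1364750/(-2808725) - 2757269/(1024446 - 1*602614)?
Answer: -332804223761/47392403368 ≈ -7.0223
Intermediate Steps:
1364750/(-2808725) - 2757269/(1024446 - 1*602614) = 1364750*(-1/2808725) - 2757269/(1024446 - 602614) = -54590/112349 - 2757269/421832 = -332804223761/47392403368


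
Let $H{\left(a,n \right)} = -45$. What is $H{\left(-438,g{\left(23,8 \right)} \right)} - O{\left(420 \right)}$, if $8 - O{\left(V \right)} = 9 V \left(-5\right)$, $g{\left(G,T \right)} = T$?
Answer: $-18953$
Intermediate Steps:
$O{\left(V \right)} = 8 + 45 V$ ($O{\left(V \right)} = 8 - 9 V \left(-5\right) = 8 - - 45 V = 8 + 45 V$)
$H{\left(-438,g{\left(23,8 \right)} \right)} - O{\left(420 \right)} = -45 - \left(8 + 45 \cdot 420\right) = -45 - \left(8 + 18900\right) = -45 - 18908 = -18953$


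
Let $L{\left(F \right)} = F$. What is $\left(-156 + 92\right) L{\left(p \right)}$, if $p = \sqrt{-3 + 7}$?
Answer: $-128$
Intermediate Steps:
$p = 2$ ($p = \sqrt{4} = 2$)
$\left(-156 + 92\right) L{\left(p \right)} = \left(-156 + 92\right) 2 = \left(-64\right) 2 = -128$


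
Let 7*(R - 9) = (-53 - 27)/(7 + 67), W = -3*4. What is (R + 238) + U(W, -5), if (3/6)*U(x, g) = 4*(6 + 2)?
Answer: 80509/259 ≈ 310.85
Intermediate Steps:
W = -12
R = 2291/259 (R = 9 + ((-53 - 27)/(7 + 67))/7 = 9 + (-80/74)/7 = 9 + (-80*1/74)/7 = 9 + (⅐)*(-40/37) = 9 - 40/259 = 2291/259 ≈ 8.8456)
U(x, g) = 64 (U(x, g) = 2*(4*(6 + 2)) = 2*(4*8) = 2*32 = 64)
(R + 238) + U(W, -5) = (2291/259 + 238) + 64 = 63933/259 + 64 = 80509/259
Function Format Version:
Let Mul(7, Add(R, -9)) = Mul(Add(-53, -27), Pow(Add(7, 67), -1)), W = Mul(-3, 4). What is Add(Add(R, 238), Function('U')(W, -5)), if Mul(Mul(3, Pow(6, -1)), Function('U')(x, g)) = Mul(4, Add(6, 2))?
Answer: Rational(80509, 259) ≈ 310.85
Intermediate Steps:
W = -12
R = Rational(2291, 259) (R = Add(9, Mul(Rational(1, 7), Mul(Add(-53, -27), Pow(Add(7, 67), -1)))) = Add(9, Mul(Rational(1, 7), Mul(-80, Pow(74, -1)))) = Add(9, Mul(Rational(1, 7), Mul(-80, Rational(1, 74)))) = Add(9, Mul(Rational(1, 7), Rational(-40, 37))) = Add(9, Rational(-40, 259)) = Rational(2291, 259) ≈ 8.8456)
Function('U')(x, g) = 64 (Function('U')(x, g) = Mul(2, Mul(4, Add(6, 2))) = Mul(2, Mul(4, 8)) = Mul(2, 32) = 64)
Add(Add(R, 238), Function('U')(W, -5)) = Add(Add(Rational(2291, 259), 238), 64) = Add(Rational(63933, 259), 64) = Rational(80509, 259)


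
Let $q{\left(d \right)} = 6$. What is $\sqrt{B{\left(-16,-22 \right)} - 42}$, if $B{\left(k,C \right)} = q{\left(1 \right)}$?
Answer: $6 i \approx 6.0 i$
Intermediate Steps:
$B{\left(k,C \right)} = 6$
$\sqrt{B{\left(-16,-22 \right)} - 42} = \sqrt{6 - 42} = \sqrt{-36} = 6 i$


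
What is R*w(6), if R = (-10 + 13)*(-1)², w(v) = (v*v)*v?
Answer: 648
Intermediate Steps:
w(v) = v³ (w(v) = v²*v = v³)
R = 3 (R = 3*1 = 3)
R*w(6) = 3*6³ = 3*216 = 648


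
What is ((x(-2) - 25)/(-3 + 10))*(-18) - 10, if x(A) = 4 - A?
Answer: 272/7 ≈ 38.857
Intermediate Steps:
((x(-2) - 25)/(-3 + 10))*(-18) - 10 = (((4 - 1*(-2)) - 25)/(-3 + 10))*(-18) - 10 = (((4 + 2) - 25)/7)*(-18) - 10 = ((6 - 25)*(⅐))*(-18) - 10 = -19*⅐*(-18) - 10 = -19/7*(-18) - 10 = 342/7 - 10 = 272/7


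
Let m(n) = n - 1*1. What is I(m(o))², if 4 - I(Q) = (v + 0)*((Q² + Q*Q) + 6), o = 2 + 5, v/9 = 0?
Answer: 16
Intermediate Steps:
v = 0 (v = 9*0 = 0)
o = 7
m(n) = -1 + n (m(n) = n - 1 = -1 + n)
I(Q) = 4 (I(Q) = 4 - (0 + 0)*((Q² + Q*Q) + 6) = 4 - 0*((Q² + Q²) + 6) = 4 - 0*(2*Q² + 6) = 4 - 0*(6 + 2*Q²) = 4 - 1*0 = 4 + 0 = 4)
I(m(o))² = 4² = 16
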